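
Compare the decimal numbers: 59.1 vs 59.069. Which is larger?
59.1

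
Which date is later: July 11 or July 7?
July 11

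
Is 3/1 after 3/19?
No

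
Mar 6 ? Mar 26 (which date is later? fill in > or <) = <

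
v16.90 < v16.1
False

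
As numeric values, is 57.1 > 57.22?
False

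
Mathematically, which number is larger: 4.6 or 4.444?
4.6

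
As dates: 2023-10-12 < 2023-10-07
False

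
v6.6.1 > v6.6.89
False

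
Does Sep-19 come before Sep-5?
No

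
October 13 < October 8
False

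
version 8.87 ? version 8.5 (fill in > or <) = >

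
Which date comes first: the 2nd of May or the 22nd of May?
the 2nd of May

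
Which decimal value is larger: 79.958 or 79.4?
79.958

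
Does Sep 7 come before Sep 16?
Yes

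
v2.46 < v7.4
True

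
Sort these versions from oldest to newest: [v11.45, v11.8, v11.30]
[v11.8, v11.30, v11.45]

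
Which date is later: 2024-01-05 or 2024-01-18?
2024-01-18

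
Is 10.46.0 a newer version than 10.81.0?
No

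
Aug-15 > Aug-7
True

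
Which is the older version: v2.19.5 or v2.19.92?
v2.19.5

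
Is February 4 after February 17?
No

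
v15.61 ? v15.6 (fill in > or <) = >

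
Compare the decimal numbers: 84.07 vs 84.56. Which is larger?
84.56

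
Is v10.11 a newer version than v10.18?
No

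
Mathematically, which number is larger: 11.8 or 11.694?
11.8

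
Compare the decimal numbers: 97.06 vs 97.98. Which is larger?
97.98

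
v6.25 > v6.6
True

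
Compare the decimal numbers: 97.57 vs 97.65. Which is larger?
97.65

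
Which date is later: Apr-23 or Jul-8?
Jul-8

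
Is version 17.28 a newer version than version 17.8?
Yes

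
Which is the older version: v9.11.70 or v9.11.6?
v9.11.6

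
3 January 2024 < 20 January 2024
True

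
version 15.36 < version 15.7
False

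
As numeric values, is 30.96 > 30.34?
True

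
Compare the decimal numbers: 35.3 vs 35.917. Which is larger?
35.917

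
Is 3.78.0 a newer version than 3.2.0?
Yes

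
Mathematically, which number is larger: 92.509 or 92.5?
92.509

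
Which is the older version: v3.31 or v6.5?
v3.31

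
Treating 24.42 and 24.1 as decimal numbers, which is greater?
24.42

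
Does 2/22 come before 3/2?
Yes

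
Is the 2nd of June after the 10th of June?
No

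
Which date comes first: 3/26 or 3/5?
3/5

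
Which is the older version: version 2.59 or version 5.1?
version 2.59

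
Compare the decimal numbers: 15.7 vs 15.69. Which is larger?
15.7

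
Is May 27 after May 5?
Yes. Day 27 comes after day 5 in May — this is a date comparison, not a decimal one (the decimal 5.27 would be smaller than 5.5).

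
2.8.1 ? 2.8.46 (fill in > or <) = <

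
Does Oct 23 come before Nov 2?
Yes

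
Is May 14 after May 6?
Yes. Day 14 comes after day 6 in May — this is a date comparison, not a decimal one (the decimal 5.14 would be smaller than 5.6).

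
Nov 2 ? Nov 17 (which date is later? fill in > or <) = <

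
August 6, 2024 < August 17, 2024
True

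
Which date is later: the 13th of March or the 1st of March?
the 13th of March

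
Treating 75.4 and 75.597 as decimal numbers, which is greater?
75.597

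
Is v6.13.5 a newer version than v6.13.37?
No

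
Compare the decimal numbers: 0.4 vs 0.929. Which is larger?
0.929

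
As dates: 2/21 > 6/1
False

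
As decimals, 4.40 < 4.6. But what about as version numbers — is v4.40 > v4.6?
True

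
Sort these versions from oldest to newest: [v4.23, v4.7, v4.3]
[v4.3, v4.7, v4.23]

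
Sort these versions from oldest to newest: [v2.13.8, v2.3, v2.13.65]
[v2.3, v2.13.8, v2.13.65]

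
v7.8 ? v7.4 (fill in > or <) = >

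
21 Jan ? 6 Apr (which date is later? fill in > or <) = <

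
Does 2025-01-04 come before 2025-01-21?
Yes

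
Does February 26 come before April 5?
Yes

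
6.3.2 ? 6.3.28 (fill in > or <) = <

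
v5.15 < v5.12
False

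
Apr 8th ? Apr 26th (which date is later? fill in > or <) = <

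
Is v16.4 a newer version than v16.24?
No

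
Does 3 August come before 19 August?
Yes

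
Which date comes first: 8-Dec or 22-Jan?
22-Jan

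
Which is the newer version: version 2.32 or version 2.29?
version 2.32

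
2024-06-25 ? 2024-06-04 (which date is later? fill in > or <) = >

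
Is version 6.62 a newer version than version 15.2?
No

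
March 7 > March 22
False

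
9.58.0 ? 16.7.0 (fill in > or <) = <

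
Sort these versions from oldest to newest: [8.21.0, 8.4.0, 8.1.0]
[8.1.0, 8.4.0, 8.21.0]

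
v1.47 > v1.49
False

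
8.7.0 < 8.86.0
True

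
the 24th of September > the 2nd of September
True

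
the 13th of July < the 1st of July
False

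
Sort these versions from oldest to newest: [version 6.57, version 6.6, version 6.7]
[version 6.6, version 6.7, version 6.57]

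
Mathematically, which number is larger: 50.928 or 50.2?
50.928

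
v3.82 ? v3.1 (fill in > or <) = >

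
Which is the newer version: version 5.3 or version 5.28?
version 5.28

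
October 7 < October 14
True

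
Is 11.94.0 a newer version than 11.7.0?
Yes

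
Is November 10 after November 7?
Yes. Day 10 comes after day 7 in November — this is a date comparison, not a decimal one (the decimal 11.10 would be smaller than 11.7).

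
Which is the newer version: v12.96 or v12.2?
v12.96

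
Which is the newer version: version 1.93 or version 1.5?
version 1.93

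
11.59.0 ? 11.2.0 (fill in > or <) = >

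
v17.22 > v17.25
False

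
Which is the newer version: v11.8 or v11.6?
v11.8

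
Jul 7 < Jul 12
True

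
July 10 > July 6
True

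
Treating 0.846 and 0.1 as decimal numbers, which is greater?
0.846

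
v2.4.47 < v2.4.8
False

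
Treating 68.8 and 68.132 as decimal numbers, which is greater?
68.8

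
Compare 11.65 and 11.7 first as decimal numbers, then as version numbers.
As decimals: 11.65 < 11.7. As versions: v11.65 > v11.7 (minor version 65 > 7).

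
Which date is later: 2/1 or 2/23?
2/23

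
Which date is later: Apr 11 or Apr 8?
Apr 11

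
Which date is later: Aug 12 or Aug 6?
Aug 12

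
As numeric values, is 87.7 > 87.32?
True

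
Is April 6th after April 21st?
No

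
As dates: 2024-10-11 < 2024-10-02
False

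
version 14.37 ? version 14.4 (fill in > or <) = >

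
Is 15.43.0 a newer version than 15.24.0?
Yes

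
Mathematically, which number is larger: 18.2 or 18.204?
18.204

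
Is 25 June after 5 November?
No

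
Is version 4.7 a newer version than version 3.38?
Yes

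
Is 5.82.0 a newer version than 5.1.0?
Yes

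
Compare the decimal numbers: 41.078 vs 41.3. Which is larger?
41.3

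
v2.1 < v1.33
False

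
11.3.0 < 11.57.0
True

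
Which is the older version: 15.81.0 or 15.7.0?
15.7.0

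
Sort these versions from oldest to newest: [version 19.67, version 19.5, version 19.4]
[version 19.4, version 19.5, version 19.67]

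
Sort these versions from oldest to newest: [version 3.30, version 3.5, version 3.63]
[version 3.5, version 3.30, version 3.63]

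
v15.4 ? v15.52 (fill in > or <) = <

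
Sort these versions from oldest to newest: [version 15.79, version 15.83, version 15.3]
[version 15.3, version 15.79, version 15.83]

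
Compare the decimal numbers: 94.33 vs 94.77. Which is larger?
94.77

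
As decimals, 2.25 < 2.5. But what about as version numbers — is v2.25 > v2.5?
True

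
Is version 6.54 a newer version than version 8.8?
No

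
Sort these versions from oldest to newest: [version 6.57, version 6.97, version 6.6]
[version 6.6, version 6.57, version 6.97]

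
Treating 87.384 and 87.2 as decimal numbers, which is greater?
87.384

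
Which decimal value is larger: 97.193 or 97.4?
97.4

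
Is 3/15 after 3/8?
Yes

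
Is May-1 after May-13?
No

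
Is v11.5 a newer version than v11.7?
No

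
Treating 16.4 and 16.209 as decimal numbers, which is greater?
16.4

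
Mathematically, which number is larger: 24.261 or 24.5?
24.5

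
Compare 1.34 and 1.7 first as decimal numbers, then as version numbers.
As decimals: 1.34 < 1.7. As versions: v1.34 > v1.7 (minor version 34 > 7).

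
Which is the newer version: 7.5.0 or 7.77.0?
7.77.0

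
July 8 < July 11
True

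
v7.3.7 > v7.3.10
False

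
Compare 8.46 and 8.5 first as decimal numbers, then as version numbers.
As decimals: 8.46 < 8.5. As versions: v8.46 > v8.5 (minor version 46 > 5).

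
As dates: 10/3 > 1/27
True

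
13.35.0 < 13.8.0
False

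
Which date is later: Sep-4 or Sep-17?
Sep-17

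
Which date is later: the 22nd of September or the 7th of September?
the 22nd of September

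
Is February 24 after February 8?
Yes. Day 24 comes after day 8 in February — this is a date comparison, not a decimal one (the decimal 2.24 would be smaller than 2.8).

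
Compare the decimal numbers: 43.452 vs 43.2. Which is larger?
43.452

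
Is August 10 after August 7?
Yes. Day 10 comes after day 7 in August — this is a date comparison, not a decimal one (the decimal 8.10 would be smaller than 8.7).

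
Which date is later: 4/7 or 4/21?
4/21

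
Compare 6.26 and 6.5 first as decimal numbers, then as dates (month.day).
As decimals: 6.26 < 6.5. As dates: 6/26 is later than 6/5 (day 26 > day 5).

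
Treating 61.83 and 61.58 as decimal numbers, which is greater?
61.83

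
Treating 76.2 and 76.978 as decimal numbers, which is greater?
76.978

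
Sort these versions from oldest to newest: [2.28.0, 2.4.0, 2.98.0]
[2.4.0, 2.28.0, 2.98.0]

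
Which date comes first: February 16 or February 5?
February 5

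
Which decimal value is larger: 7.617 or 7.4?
7.617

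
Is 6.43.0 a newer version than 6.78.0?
No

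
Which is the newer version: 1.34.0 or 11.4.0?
11.4.0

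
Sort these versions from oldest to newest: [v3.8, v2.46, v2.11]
[v2.11, v2.46, v3.8]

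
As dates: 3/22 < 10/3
True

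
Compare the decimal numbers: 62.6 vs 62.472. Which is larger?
62.6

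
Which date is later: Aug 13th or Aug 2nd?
Aug 13th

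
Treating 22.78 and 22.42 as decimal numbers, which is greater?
22.78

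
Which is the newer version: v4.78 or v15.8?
v15.8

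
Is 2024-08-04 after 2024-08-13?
No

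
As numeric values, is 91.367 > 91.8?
False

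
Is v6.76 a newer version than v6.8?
Yes. Version numbers are compared segment by segment as integers, not as decimals: minor version 76 > 8, so v6.76 > v6.8 (even though the decimal 6.76 < 6.8).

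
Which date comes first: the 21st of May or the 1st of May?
the 1st of May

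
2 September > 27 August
True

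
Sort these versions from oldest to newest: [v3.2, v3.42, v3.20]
[v3.2, v3.20, v3.42]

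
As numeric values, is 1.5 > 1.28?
True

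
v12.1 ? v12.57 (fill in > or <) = <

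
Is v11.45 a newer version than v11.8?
Yes. Version numbers are compared segment by segment as integers, not as decimals: minor version 45 > 8, so v11.45 > v11.8 (even though the decimal 11.45 < 11.8).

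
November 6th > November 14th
False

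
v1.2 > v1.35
False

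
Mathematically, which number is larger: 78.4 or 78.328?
78.4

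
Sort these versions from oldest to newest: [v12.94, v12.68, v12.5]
[v12.5, v12.68, v12.94]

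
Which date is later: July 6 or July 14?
July 14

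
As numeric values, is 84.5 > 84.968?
False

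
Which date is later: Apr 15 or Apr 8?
Apr 15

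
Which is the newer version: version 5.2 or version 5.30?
version 5.30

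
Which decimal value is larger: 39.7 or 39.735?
39.735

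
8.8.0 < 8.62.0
True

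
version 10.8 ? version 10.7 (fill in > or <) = >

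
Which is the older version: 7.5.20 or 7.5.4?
7.5.4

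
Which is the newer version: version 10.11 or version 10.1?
version 10.11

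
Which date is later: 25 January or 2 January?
25 January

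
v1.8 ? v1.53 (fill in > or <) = <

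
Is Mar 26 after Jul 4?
No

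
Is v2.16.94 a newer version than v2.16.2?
Yes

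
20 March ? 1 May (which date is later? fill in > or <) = <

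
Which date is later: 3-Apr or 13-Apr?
13-Apr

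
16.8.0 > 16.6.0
True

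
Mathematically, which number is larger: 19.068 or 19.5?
19.5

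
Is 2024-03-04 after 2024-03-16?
No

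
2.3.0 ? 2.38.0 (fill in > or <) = <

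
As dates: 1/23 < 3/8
True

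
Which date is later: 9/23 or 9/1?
9/23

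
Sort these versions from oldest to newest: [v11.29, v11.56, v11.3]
[v11.3, v11.29, v11.56]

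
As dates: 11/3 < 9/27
False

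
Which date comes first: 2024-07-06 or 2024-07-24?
2024-07-06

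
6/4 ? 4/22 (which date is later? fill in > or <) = >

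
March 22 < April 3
True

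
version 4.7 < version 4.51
True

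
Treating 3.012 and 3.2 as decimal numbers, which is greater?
3.2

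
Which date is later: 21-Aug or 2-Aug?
21-Aug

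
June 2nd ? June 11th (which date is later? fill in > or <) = <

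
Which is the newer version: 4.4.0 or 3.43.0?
4.4.0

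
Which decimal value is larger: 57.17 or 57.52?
57.52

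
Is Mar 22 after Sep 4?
No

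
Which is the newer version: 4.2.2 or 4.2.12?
4.2.12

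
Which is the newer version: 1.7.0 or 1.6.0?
1.7.0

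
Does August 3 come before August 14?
Yes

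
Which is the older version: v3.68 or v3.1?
v3.1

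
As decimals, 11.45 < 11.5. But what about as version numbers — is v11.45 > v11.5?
True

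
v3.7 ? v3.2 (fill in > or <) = >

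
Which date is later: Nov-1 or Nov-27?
Nov-27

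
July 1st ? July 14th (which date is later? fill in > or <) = <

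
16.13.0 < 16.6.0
False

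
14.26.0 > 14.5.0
True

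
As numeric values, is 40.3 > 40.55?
False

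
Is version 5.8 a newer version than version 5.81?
No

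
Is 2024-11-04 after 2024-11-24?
No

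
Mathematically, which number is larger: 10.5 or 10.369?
10.5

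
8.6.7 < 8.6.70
True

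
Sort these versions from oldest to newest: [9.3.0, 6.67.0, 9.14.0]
[6.67.0, 9.3.0, 9.14.0]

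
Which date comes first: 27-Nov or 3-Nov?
3-Nov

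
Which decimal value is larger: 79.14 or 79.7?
79.7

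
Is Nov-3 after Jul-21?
Yes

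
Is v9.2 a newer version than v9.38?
No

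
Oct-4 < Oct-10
True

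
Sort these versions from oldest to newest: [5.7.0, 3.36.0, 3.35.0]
[3.35.0, 3.36.0, 5.7.0]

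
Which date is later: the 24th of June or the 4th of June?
the 24th of June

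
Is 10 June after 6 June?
Yes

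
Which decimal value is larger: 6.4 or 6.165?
6.4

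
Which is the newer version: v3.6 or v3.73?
v3.73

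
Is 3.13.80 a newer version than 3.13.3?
Yes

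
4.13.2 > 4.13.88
False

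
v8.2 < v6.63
False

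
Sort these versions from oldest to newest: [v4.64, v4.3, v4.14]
[v4.3, v4.14, v4.64]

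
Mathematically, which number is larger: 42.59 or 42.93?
42.93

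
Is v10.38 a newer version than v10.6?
Yes. Version numbers are compared segment by segment as integers, not as decimals: minor version 38 > 6, so v10.38 > v10.6 (even though the decimal 10.38 < 10.6).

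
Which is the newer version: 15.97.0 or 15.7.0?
15.97.0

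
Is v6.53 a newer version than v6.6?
Yes. Version numbers are compared segment by segment as integers, not as decimals: minor version 53 > 6, so v6.53 > v6.6 (even though the decimal 6.53 < 6.6).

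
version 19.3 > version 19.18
False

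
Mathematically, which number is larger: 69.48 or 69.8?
69.8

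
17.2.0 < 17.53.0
True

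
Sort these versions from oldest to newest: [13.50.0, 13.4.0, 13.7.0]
[13.4.0, 13.7.0, 13.50.0]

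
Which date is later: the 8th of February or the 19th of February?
the 19th of February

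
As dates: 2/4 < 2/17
True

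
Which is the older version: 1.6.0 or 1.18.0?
1.6.0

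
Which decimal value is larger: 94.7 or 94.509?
94.7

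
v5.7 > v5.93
False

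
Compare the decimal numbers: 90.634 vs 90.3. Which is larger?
90.634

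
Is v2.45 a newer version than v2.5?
Yes. Version numbers are compared segment by segment as integers, not as decimals: minor version 45 > 5, so v2.45 > v2.5 (even though the decimal 2.45 < 2.5).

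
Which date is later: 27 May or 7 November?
7 November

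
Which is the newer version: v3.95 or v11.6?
v11.6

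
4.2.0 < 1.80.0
False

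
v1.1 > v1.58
False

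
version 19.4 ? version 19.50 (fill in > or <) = <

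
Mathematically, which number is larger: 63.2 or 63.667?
63.667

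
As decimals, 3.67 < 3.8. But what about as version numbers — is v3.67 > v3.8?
True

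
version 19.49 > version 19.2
True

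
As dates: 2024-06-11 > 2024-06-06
True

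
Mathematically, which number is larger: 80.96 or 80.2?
80.96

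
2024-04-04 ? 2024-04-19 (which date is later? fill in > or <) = <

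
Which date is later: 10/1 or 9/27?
10/1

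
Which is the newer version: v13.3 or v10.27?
v13.3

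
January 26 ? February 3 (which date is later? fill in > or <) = <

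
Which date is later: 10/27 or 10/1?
10/27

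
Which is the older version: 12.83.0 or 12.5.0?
12.5.0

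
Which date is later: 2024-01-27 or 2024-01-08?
2024-01-27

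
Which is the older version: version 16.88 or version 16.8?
version 16.8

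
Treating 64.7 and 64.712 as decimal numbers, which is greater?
64.712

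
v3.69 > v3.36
True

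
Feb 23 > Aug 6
False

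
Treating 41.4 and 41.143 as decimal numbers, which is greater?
41.4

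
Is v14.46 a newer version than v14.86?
No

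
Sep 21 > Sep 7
True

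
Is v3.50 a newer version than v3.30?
Yes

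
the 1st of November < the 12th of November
True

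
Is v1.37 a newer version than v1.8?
Yes. Version numbers are compared segment by segment as integers, not as decimals: minor version 37 > 8, so v1.37 > v1.8 (even though the decimal 1.37 < 1.8).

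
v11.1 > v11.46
False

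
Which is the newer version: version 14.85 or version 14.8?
version 14.85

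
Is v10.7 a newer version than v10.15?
No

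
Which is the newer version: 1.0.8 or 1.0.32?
1.0.32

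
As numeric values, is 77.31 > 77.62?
False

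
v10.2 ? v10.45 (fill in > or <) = <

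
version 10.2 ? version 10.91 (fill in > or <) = <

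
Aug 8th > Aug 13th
False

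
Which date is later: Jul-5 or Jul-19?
Jul-19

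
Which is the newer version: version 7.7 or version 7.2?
version 7.7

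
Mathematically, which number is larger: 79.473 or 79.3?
79.473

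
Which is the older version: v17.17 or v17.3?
v17.3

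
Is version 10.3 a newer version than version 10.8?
No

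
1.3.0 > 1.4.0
False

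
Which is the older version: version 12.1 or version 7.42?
version 7.42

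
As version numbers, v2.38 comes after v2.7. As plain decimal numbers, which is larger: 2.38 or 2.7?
2.7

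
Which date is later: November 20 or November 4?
November 20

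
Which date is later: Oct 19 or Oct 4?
Oct 19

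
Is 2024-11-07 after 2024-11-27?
No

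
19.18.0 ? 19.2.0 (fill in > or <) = >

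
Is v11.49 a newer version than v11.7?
Yes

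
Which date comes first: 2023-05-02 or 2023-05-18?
2023-05-02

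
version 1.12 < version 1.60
True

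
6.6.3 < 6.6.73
True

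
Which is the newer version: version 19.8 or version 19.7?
version 19.8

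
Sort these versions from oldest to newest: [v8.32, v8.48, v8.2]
[v8.2, v8.32, v8.48]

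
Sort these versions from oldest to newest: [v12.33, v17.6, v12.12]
[v12.12, v12.33, v17.6]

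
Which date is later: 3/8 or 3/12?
3/12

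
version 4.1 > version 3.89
True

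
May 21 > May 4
True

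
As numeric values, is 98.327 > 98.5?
False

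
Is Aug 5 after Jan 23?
Yes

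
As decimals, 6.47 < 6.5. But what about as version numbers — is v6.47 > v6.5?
True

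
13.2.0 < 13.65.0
True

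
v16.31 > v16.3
True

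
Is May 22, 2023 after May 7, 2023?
Yes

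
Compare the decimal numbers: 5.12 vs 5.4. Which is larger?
5.4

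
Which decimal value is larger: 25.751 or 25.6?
25.751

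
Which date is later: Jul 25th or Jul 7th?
Jul 25th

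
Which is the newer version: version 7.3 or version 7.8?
version 7.8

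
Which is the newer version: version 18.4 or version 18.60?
version 18.60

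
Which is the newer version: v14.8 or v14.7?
v14.8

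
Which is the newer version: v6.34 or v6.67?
v6.67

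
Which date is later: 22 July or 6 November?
6 November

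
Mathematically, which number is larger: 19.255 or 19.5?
19.5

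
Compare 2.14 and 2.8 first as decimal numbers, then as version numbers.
As decimals: 2.14 < 2.8. As versions: v2.14 > v2.8 (minor version 14 > 8).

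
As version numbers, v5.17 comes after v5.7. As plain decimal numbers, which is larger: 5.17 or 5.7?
5.7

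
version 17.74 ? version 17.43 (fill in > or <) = >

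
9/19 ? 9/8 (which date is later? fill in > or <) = >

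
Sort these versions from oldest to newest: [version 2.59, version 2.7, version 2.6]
[version 2.6, version 2.7, version 2.59]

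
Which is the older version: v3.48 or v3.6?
v3.6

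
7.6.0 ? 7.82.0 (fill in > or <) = <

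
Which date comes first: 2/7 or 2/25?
2/7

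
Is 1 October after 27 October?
No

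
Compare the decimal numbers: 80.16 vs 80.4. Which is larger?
80.4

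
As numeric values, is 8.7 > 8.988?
False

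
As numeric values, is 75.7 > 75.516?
True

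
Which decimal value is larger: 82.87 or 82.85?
82.87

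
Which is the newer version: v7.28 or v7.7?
v7.28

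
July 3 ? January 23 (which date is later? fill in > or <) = >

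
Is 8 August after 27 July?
Yes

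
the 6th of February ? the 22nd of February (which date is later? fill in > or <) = <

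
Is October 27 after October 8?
Yes. Day 27 comes after day 8 in October — this is a date comparison, not a decimal one (the decimal 10.27 would be smaller than 10.8).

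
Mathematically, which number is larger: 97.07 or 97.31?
97.31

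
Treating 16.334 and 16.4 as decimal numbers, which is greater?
16.4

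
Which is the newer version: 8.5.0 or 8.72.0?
8.72.0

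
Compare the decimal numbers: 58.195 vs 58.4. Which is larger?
58.4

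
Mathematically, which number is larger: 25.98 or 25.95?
25.98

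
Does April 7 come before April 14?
Yes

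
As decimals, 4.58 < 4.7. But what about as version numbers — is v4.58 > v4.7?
True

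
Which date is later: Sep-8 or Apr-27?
Sep-8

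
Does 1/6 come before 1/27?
Yes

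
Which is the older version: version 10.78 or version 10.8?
version 10.8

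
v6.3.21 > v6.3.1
True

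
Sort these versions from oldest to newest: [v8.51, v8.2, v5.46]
[v5.46, v8.2, v8.51]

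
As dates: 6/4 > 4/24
True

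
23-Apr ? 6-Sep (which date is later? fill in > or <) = <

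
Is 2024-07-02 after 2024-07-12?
No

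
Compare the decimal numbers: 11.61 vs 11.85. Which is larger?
11.85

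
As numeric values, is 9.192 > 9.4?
False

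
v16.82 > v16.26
True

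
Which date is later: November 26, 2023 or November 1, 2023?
November 26, 2023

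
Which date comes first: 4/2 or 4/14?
4/2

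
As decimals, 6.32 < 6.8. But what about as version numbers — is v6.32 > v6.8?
True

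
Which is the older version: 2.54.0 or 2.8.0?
2.8.0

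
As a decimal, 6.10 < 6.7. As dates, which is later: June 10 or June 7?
June 10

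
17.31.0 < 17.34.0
True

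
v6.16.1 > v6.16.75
False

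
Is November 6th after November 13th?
No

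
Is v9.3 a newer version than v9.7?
No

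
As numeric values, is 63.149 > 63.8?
False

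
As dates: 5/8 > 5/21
False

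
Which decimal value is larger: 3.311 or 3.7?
3.7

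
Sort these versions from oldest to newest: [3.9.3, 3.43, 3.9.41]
[3.9.3, 3.9.41, 3.43]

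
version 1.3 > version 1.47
False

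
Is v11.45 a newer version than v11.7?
Yes. Version numbers are compared segment by segment as integers, not as decimals: minor version 45 > 7, so v11.45 > v11.7 (even though the decimal 11.45 < 11.7).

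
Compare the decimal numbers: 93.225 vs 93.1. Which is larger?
93.225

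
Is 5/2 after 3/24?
Yes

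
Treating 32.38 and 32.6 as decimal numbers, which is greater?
32.6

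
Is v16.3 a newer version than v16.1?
Yes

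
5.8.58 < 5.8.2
False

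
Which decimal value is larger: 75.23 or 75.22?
75.23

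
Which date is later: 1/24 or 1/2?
1/24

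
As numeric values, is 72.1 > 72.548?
False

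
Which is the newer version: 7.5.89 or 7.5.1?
7.5.89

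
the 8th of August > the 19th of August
False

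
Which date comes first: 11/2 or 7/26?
7/26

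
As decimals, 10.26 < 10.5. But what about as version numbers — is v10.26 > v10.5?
True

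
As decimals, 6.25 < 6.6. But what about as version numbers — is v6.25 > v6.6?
True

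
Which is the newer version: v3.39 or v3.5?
v3.39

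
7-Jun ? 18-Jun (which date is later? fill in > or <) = <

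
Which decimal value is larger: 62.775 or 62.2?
62.775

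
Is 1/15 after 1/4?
Yes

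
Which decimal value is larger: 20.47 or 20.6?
20.6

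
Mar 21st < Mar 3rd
False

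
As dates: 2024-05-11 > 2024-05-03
True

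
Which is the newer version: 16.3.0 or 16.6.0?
16.6.0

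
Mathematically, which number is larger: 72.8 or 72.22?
72.8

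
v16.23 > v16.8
True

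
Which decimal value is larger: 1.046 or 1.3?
1.3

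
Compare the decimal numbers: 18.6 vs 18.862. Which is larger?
18.862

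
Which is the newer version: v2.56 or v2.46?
v2.56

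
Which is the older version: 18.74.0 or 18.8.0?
18.8.0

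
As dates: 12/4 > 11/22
True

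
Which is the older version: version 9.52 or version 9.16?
version 9.16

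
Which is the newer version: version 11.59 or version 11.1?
version 11.59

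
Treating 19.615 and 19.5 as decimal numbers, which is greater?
19.615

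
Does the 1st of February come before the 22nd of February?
Yes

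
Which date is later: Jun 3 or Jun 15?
Jun 15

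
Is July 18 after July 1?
Yes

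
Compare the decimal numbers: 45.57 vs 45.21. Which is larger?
45.57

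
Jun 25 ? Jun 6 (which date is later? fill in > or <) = >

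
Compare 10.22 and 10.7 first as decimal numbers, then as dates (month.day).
As decimals: 10.22 < 10.7. As dates: 10/22 is later than 10/7 (day 22 > day 7).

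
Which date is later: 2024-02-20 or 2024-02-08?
2024-02-20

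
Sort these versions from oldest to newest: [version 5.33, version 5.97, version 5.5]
[version 5.5, version 5.33, version 5.97]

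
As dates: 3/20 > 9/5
False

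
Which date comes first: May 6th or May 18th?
May 6th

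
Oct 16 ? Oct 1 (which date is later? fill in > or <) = >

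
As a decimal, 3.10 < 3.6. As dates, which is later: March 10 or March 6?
March 10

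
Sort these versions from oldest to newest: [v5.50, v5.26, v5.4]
[v5.4, v5.26, v5.50]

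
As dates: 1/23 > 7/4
False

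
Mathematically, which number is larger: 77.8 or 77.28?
77.8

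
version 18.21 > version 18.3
True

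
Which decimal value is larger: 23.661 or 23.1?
23.661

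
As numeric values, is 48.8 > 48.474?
True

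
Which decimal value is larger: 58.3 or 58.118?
58.3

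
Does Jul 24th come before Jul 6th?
No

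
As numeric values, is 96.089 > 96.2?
False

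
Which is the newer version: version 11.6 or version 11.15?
version 11.15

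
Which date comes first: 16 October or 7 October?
7 October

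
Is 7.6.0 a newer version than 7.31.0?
No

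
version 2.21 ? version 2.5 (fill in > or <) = >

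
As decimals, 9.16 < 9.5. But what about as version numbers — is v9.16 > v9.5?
True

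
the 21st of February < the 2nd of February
False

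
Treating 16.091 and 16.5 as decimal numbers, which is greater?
16.5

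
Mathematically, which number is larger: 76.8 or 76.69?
76.8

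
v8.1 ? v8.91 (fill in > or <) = <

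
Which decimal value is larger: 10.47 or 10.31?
10.47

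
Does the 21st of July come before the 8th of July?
No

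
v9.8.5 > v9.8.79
False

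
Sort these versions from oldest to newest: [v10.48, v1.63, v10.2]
[v1.63, v10.2, v10.48]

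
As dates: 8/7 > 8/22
False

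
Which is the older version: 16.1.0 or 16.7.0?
16.1.0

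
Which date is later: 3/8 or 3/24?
3/24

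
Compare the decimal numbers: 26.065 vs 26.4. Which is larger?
26.4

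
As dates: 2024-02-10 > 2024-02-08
True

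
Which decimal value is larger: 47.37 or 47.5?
47.5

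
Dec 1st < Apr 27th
False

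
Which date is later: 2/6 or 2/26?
2/26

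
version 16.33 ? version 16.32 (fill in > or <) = >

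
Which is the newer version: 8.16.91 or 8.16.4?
8.16.91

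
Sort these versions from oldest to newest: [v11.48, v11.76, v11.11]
[v11.11, v11.48, v11.76]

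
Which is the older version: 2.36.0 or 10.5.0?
2.36.0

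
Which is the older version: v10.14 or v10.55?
v10.14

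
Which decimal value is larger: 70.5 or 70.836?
70.836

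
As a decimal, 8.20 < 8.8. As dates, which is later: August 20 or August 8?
August 20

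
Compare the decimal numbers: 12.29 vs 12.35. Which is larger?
12.35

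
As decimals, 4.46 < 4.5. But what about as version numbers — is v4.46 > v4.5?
True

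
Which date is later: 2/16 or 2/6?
2/16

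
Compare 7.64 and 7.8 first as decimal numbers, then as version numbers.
As decimals: 7.64 < 7.8. As versions: v7.64 > v7.8 (minor version 64 > 8).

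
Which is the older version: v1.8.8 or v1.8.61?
v1.8.8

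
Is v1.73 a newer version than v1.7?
Yes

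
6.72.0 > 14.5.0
False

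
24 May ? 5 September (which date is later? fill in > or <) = <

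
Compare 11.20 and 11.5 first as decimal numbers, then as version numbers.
As decimals: 11.20 < 11.5. As versions: v11.20 > v11.5 (minor version 20 > 5).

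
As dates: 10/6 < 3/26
False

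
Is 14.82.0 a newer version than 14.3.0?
Yes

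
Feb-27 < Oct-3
True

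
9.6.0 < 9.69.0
True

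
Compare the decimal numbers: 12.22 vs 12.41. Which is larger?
12.41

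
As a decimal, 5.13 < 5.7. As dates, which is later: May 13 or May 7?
May 13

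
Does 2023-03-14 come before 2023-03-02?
No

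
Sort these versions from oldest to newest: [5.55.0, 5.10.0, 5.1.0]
[5.1.0, 5.10.0, 5.55.0]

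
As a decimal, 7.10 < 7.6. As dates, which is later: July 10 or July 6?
July 10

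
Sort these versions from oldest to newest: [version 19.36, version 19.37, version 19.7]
[version 19.7, version 19.36, version 19.37]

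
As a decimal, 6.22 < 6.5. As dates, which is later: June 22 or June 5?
June 22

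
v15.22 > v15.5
True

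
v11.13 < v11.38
True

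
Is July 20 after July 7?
Yes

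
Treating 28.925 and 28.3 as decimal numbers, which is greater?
28.925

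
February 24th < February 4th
False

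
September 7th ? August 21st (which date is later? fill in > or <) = >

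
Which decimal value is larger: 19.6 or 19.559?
19.6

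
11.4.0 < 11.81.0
True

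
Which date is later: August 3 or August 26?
August 26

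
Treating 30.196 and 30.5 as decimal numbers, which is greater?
30.5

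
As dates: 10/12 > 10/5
True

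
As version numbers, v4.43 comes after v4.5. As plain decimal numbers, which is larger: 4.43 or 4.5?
4.5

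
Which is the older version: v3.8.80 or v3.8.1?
v3.8.1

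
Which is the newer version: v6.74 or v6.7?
v6.74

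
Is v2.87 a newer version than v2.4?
Yes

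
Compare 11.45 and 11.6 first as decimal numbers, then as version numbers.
As decimals: 11.45 < 11.6. As versions: v11.45 > v11.6 (minor version 45 > 6).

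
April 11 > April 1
True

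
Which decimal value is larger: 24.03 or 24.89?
24.89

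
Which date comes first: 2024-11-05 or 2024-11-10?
2024-11-05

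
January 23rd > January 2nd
True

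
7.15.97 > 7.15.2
True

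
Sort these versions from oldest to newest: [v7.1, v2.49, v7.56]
[v2.49, v7.1, v7.56]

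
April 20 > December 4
False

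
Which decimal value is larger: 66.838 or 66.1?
66.838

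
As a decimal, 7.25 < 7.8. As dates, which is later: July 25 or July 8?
July 25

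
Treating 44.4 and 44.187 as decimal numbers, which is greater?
44.4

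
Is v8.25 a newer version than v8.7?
Yes. Version numbers are compared segment by segment as integers, not as decimals: minor version 25 > 7, so v8.25 > v8.7 (even though the decimal 8.25 < 8.7).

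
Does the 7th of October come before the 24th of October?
Yes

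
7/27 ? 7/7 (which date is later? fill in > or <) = >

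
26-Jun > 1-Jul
False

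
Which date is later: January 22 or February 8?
February 8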